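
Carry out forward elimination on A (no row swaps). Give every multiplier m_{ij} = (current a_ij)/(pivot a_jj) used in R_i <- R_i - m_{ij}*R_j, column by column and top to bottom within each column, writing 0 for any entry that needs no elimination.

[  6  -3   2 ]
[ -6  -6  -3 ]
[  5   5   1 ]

multipliers: -1, 5/6, -5/6

Forward elimination:
R2 <- R2 - (-1)*R1:  [  0  -9  -1 ]
R3 <- R3 - (5/6)*R1:  [    0  15/2  -2/3 ]
R3 <- R3 - (-5/6)*R2:  [    0     0  -3/2 ]
Multipliers (in order of application): m_{21} = -1, m_{31} = 5/6, m_{32} = -5/6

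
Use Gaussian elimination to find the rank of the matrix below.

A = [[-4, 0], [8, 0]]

Row reduction:
R2 <- R2 - (-2)*R1:  [ 0  0 ]
Row echelon form:
[ -4  0 ]
[  0  0 ]
Nonzero rows / pivot columns: 1

rank(A) = 1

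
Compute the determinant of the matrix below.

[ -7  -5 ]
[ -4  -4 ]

Forward elimination:
R2 <- R2 - (4/7)*R1:  [    0  -8/7 ]
Upper-triangular form:
[ -7    -5 ]
[  0  -8/7 ]
det(A) = (-1)^0 * (-7) * (-8/7) = 8  (0 row swaps -> sign +1)

det(A) = 8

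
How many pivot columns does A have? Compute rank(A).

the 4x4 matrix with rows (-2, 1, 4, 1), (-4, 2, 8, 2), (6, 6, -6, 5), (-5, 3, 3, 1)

Row reduction:
R2 <- R2 - (2)*R1:  [ 0  0  0  0 ]
R3 <- R3 - (-3)*R1:  [ 0  9  6  8 ]
R4 <- R4 - (5/2)*R1:  [    0   1/2    -7  -3/2 ]
R2 <-> R3   (pivot in column 2 was zero)
[ -2    1   4     1 ]
[  0    9   6     8 ]
[  0    0   0     0 ]
[  0  1/2  -7  -3/2 ]
R4 <- R4 - (1/18)*R2:  [      0       0   -22/3  -35/18 ]
R3 <-> R4   (pivot in column 3 was zero)
[ -2  1      4       1 ]
[  0  9      6       8 ]
[  0  0  -22/3  -35/18 ]
[  0  0      0       0 ]
Row echelon form:
[ -2  1      4       1 ]
[  0  9      6       8 ]
[  0  0  -22/3  -35/18 ]
[  0  0      0       0 ]
Nonzero rows / pivot columns: 3

rank(A) = 3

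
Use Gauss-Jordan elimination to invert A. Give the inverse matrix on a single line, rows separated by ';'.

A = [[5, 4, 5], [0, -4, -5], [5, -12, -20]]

Gauss-Jordan on [A | I]:
R1 <- (1/5)*R1:  [   1  4/5    1  |  1/5    0    0 ]
R3 <- R3 - (5)*R1:  [   0  -16  -25  |   -1    0    1 ]
R2 <- (1/-4)*R2:  [    0     1   5/4  |     0  -1/4     0 ]
R1 <- R1 - (4/5)*R2:  [   1    0    0  |  1/5  1/5    0 ]
R3 <- R3 - (-16)*R2:  [  0   0  -5  |  -1  -4   1 ]
R3 <- (1/-5)*R3:  [    0     0     1  |   1/5   4/5  -1/5 ]
R2 <- R2 - (5/4)*R3:  [    0     1     0  |  -1/4  -5/4   1/4 ]
Right block of [I | A^{-1}] is the inverse:
[  1/5   1/5     0 ]
[ -1/4  -5/4   1/4 ]
[  1/5   4/5  -1/5 ]

inverse = [1/5 1/5 0; -1/4 -5/4 1/4; 1/5 4/5 -1/5]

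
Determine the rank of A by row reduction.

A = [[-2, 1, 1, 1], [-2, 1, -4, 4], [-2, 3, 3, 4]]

rank(A) = 3

Row reduction:
R2 <- R2 - (1)*R1:  [  0   0  -5   3 ]
R3 <- R3 - (1)*R1:  [ 0  2  2  3 ]
R2 <-> R3   (pivot in column 2 was zero)
[ -2  1   1  1 ]
[  0  2   2  3 ]
[  0  0  -5  3 ]
Row echelon form:
[ -2  1   1  1 ]
[  0  2   2  3 ]
[  0  0  -5  3 ]
Nonzero rows / pivot columns: 3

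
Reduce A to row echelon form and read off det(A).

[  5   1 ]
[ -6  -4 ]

Forward elimination:
R2 <- R2 - (-6/5)*R1:  [     0  -14/5 ]
Upper-triangular form:
[ 5      1 ]
[ 0  -14/5 ]
det(A) = (-1)^0 * (5) * (-14/5) = -14  (0 row swaps -> sign +1)

det(A) = -14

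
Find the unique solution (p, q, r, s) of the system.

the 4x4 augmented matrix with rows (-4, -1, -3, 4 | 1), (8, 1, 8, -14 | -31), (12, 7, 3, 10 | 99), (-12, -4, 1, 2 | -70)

Forward elimination on [A|b]:
R2 <- R2 - (-2)*R1:  [   0   -1    2   -6  -29 ]
R3 <- R3 - (-3)*R1:  [   0    4   -6   22  102 ]
R4 <- R4 - (3)*R1:  [   0   -1   10  -10  -73 ]
R3 <- R3 - (-4)*R2:  [   0    0    2   -2  -14 ]
R4 <- R4 - (1)*R2:  [   0    0    8   -4  -44 ]
R4 <- R4 - (4)*R3:  [  0   0   0   4  12 ]
Row echelon form:
[ -4  -1  -3   4  |    1 ]
[  0  -1   2  -6  |  -29 ]
[  0   0   2  -2  |  -14 ]
[  0   0   0   4  |   12 ]
Back-substitution:
s = (12) / 4 = 3
r = (-14 - (-2)*(3)) / 2 = -4
q = (-29 - (2)*(-4) - (-6)*(3)) / -1 = 3
p = (1 - (-1)*(3) - (-3)*(-4) - (4)*(3)) / -4 = 5

(5, 3, -4, 3)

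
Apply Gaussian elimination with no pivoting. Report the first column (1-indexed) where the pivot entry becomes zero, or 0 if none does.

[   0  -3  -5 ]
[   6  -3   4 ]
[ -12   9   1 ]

first zero-pivot column = 1

Naive forward elimination:
Pivot entry (1,1) is zero but row 2 has 6 in column 1 -> naive elimination stops; a row interchange (e.g. R1 <-> R2) would be required here.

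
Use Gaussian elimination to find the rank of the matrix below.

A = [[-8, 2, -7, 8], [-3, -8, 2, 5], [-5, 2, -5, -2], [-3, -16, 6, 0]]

rank(A) = 3

Row reduction:
R2 <- R2 - (3/8)*R1:  [     0  -35/4   37/8      2 ]
R3 <- R3 - (5/8)*R1:  [    0   3/4  -5/8    -7 ]
R4 <- R4 - (3/8)*R1:  [     0  -67/4   69/8     -3 ]
R3 <- R3 - (-3/35)*R2:  [       0        0    -8/35  -239/35 ]
R4 <- R4 - (67/35)*R2:  [       0        0    -8/35  -239/35 ]
R4 <- R4 - (1)*R3:  [ 0  0  0  0 ]
Row echelon form:
[ -8      2     -7        8 ]
[  0  -35/4   37/8        2 ]
[  0      0  -8/35  -239/35 ]
[  0      0      0        0 ]
Nonzero rows / pivot columns: 3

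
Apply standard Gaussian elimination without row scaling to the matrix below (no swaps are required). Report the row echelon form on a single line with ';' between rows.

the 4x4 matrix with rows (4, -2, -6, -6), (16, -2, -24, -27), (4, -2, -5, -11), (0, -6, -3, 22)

Forward elimination:
R2 <- R2 - (4)*R1:  [  0   6   0  -3 ]
R3 <- R3 - (1)*R1:  [  0   0   1  -5 ]
R4 <- R4 - (-1)*R2:  [  0   0  -3  19 ]
R4 <- R4 - (-3)*R3:  [ 0  0  0  4 ]
Row echelon form:
[ 4  -2  -6  -6 ]
[ 0   6   0  -3 ]
[ 0   0   1  -5 ]
[ 0   0   0   4 ]

REF = [4 -2 -6 -6; 0 6 0 -3; 0 0 1 -5; 0 0 0 4]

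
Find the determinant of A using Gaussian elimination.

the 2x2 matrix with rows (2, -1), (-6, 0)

det(A) = -6

Forward elimination:
R2 <- R2 - (-3)*R1:  [  0  -3 ]
Upper-triangular form:
[ 2  -1 ]
[ 0  -3 ]
det(A) = (-1)^0 * (2) * (-3) = -6  (0 row swaps -> sign +1)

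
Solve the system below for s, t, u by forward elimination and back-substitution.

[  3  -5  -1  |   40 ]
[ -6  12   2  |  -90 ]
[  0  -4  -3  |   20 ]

Forward elimination on [A|b]:
R2 <- R2 - (-2)*R1:  [   0    2    0  -10 ]
R3 <- R3 - (-2)*R2:  [  0   0  -3   0 ]
Row echelon form:
[ 3  -5  -1  |   40 ]
[ 0   2   0  |  -10 ]
[ 0   0  -3  |    0 ]
Back-substitution:
u = (0) / -3 = 0
t = (-10) / 2 = -5
s = (40 - (-5)*(-5) - (-1)*(0)) / 3 = 5

(5, -5, 0)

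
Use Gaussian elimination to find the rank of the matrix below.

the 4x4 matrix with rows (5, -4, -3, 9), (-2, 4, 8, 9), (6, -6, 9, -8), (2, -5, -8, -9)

rank(A) = 4

Row reduction:
R2 <- R2 - (-2/5)*R1:  [    0  12/5  34/5  63/5 ]
R3 <- R3 - (6/5)*R1:  [     0   -6/5   63/5  -94/5 ]
R4 <- R4 - (2/5)*R1:  [     0  -17/5  -34/5  -63/5 ]
R3 <- R3 - (-1/2)*R2:  [     0      0     16  -25/2 ]
R4 <- R4 - (-17/12)*R2:  [    0     0  17/6  21/4 ]
R4 <- R4 - (17/96)*R3:  [        0         0         0  1433/192 ]
Row echelon form:
[ 5    -4    -3         9 ]
[ 0  12/5  34/5      63/5 ]
[ 0     0    16     -25/2 ]
[ 0     0     0  1433/192 ]
Nonzero rows / pivot columns: 4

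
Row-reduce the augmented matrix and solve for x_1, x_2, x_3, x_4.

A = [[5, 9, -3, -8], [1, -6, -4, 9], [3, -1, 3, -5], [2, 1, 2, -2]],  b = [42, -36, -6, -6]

(-4, 2, -4, -4)

Forward elimination on [A|b]:
R2 <- R2 - (1/5)*R1:  [      0   -39/5   -17/5    53/5  -222/5 ]
R3 <- R3 - (3/5)*R1:  [      0   -32/5    24/5    -1/5  -156/5 ]
R4 <- R4 - (2/5)*R1:  [      0   -13/5    16/5     6/5  -114/5 ]
R3 <- R3 - (32/39)*R2:  [       0        0   296/39  -347/39    68/13 ]
R4 <- R4 - (1/3)*R2:  [    0     0  13/3  -7/3    -8 ]
R4 <- R4 - (169/296)*R3:  [       0        0        0  813/296  -813/74 ]
Row echelon form:
[ 5      9      -3       -8  |       42 ]
[ 0  -39/5   -17/5     53/5  |   -222/5 ]
[ 0      0  296/39  -347/39  |    68/13 ]
[ 0      0       0  813/296  |  -813/74 ]
Back-substitution:
x_4 = (-813/74) / (813/296) = -4
x_3 = (68/13 - (-347/39)*(-4)) / (296/39) = -4
x_2 = (-222/5 - (-17/5)*(-4) - (53/5)*(-4)) / (-39/5) = 2
x_1 = (42 - (9)*(2) - (-3)*(-4) - (-8)*(-4)) / 5 = -4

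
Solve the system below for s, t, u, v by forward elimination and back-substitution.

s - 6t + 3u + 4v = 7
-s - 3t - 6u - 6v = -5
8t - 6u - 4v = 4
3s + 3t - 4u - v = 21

(5, 0, -2, 2)

Forward elimination on [A|b]:
R2 <- R2 - (-1)*R1:  [  0  -9  -3  -2   2 ]
R4 <- R4 - (3)*R1:  [   0   21  -13  -13    0 ]
R3 <- R3 - (-8/9)*R2:  [     0      0  -26/3  -52/9   52/9 ]
R4 <- R4 - (-7/3)*R2:  [     0      0    -20  -53/3   14/3 ]
R4 <- R4 - (30/13)*R3:  [     0      0      0  -13/3  -26/3 ]
Row echelon form:
[ 1  -6      3      4  |      7 ]
[ 0  -9     -3     -2  |      2 ]
[ 0   0  -26/3  -52/9  |   52/9 ]
[ 0   0      0  -13/3  |  -26/3 ]
Back-substitution:
v = (-26/3) / (-13/3) = 2
u = (52/9 - (-52/9)*(2)) / (-26/3) = -2
t = (2 - (-3)*(-2) - (-2)*(2)) / -9 = 0
s = (7 - (-6)*(0) - (3)*(-2) - (4)*(2)) / 1 = 5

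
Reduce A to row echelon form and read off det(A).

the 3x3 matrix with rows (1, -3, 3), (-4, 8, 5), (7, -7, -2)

det(A) = -146

Forward elimination:
R2 <- R2 - (-4)*R1:  [  0  -4  17 ]
R3 <- R3 - (7)*R1:  [   0   14  -23 ]
R3 <- R3 - (-7/2)*R2:  [    0     0  73/2 ]
Upper-triangular form:
[ 1  -3     3 ]
[ 0  -4    17 ]
[ 0   0  73/2 ]
det(A) = (-1)^0 * (1) * (-4) * (73/2) = -146  (0 row swaps -> sign +1)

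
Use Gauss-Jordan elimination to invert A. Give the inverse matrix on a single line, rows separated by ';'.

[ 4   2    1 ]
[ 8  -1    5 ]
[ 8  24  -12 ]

Gauss-Jordan on [A | I]:
R1 <- (1/4)*R1:  [   1  1/2  1/4  |  1/4    0    0 ]
R2 <- R2 - (8)*R1:  [  0  -5   3  |  -2   1   0 ]
R3 <- R3 - (8)*R1:  [   0   20  -14  |   -2    0    1 ]
R2 <- (1/-5)*R2:  [    0     1  -3/5  |   2/5  -1/5     0 ]
R1 <- R1 - (1/2)*R2:  [     1      0  11/20  |   1/20   1/10      0 ]
R3 <- R3 - (20)*R2:  [   0    0   -2  |  -10    4    1 ]
R3 <- (1/-2)*R3:  [    0     0     1  |     5    -2  -1/2 ]
R1 <- R1 - (11/20)*R3:  [      1       0       0  |  -27/10     6/5   11/40 ]
R2 <- R2 - (-3/5)*R3:  [     0      1      0  |   17/5   -7/5  -3/10 ]
Right block of [I | A^{-1}] is the inverse:
[ -27/10   6/5  11/40 ]
[   17/5  -7/5  -3/10 ]
[      5    -2   -1/2 ]

inverse = [-27/10 6/5 11/40; 17/5 -7/5 -3/10; 5 -2 -1/2]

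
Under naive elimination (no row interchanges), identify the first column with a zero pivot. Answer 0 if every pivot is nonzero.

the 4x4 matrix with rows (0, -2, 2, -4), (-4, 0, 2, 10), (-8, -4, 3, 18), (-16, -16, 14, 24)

first zero-pivot column = 1

Naive forward elimination:
Pivot entry (1,1) is zero but row 2 has -4 in column 1 -> naive elimination stops; a row interchange (e.g. R1 <-> R2) would be required here.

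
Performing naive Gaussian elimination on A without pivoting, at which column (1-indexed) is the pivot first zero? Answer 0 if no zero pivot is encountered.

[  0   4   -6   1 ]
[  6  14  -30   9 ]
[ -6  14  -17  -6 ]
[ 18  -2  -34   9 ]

Naive forward elimination:
Pivot entry (1,1) is zero but row 2 has 6 in column 1 -> naive elimination stops; a row interchange (e.g. R1 <-> R2) would be required here.

first zero-pivot column = 1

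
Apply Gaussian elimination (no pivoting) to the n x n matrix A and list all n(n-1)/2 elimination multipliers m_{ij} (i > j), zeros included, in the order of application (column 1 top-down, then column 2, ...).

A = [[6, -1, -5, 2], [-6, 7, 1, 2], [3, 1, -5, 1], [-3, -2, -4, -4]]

Forward elimination:
R2 <- R2 - (-1)*R1:  [  0   6  -4   4 ]
R3 <- R3 - (1/2)*R1:  [    0   3/2  -5/2     0 ]
R4 <- R4 - (-1/2)*R1:  [     0   -5/2  -13/2     -3 ]
R3 <- R3 - (1/4)*R2:  [    0     0  -3/2    -1 ]
R4 <- R4 - (-5/12)*R2:  [     0      0  -49/6   -4/3 ]
R4 <- R4 - (49/9)*R3:  [    0     0     0  37/9 ]
Multipliers (in order of application): m_{21} = -1, m_{31} = 1/2, m_{41} = -1/2, m_{32} = 1/4, m_{42} = -5/12, m_{43} = 49/9

multipliers: -1, 1/2, -1/2, 1/4, -5/12, 49/9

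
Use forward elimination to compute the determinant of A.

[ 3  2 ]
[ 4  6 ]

Forward elimination:
R2 <- R2 - (4/3)*R1:  [    0  10/3 ]
Upper-triangular form:
[ 3     2 ]
[ 0  10/3 ]
det(A) = (-1)^0 * (3) * (10/3) = 10  (0 row swaps -> sign +1)

det(A) = 10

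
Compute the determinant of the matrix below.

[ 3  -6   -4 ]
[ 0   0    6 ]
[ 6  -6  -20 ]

det(A) = -108

Forward elimination:
R3 <- R3 - (2)*R1:  [   0    6  -12 ]
R2 <-> R3   (pivot in column 2 was zero)
[ 3  -6   -4 ]
[ 0   6  -12 ]
[ 0   0    6 ]
Upper-triangular form:
[ 3  -6   -4 ]
[ 0   6  -12 ]
[ 0   0    6 ]
det(A) = (-1)^1 * (3) * (6) * (6) = -108  (1 row swap -> sign -1)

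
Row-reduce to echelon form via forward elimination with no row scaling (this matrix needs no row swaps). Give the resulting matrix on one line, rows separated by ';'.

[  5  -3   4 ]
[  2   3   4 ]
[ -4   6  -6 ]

REF = [5 -3 4; 0 21/5 12/5; 0 0 -34/7]

Forward elimination:
R2 <- R2 - (2/5)*R1:  [    0  21/5  12/5 ]
R3 <- R3 - (-4/5)*R1:  [     0   18/5  -14/5 ]
R3 <- R3 - (6/7)*R2:  [     0      0  -34/7 ]
Row echelon form:
[ 5    -3      4 ]
[ 0  21/5   12/5 ]
[ 0     0  -34/7 ]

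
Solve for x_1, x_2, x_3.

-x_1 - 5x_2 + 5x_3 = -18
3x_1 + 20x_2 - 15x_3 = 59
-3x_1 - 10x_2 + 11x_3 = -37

Forward elimination on [A|b]:
R2 <- R2 - (-3)*R1:  [ 0  5  0  5 ]
R3 <- R3 - (3)*R1:  [  0   5  -4  17 ]
R3 <- R3 - (1)*R2:  [  0   0  -4  12 ]
Row echelon form:
[ -1  -5   5  |  -18 ]
[  0   5   0  |    5 ]
[  0   0  -4  |   12 ]
Back-substitution:
x_3 = (12) / -4 = -3
x_2 = (5) / 5 = 1
x_1 = (-18 - (-5)*(1) - (5)*(-3)) / -1 = -2

(-2, 1, -3)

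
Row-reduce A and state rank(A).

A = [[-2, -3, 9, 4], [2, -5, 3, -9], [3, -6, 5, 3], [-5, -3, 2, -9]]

Row reduction:
R2 <- R2 - (-1)*R1:  [  0  -8  12  -5 ]
R3 <- R3 - (-3/2)*R1:  [     0  -21/2   37/2      9 ]
R4 <- R4 - (5/2)*R1:  [     0    9/2  -41/2    -19 ]
R3 <- R3 - (21/16)*R2:  [      0       0    11/4  249/16 ]
R4 <- R4 - (-9/16)*R2:  [       0        0    -55/4  -349/16 ]
R4 <- R4 - (-5)*R3:  [  0   0   0  56 ]
Row echelon form:
[ -2  -3     9       4 ]
[  0  -8    12      -5 ]
[  0   0  11/4  249/16 ]
[  0   0     0      56 ]
Nonzero rows / pivot columns: 4

rank(A) = 4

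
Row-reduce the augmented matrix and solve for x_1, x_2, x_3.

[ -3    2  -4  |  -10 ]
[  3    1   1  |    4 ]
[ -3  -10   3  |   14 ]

(2, -2, 0)

Forward elimination on [A|b]:
R2 <- R2 - (-1)*R1:  [  0   3  -3  -6 ]
R3 <- R3 - (1)*R1:  [   0  -12    7   24 ]
R3 <- R3 - (-4)*R2:  [  0   0  -5   0 ]
Row echelon form:
[ -3  2  -4  |  -10 ]
[  0  3  -3  |   -6 ]
[  0  0  -5  |    0 ]
Back-substitution:
x_3 = (0) / -5 = 0
x_2 = (-6 - (-3)*(0)) / 3 = -2
x_1 = (-10 - (2)*(-2) - (-4)*(0)) / -3 = 2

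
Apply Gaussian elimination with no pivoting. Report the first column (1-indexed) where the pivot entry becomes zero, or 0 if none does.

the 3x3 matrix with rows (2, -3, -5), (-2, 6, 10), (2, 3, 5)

first zero-pivot column = 3

Naive forward elimination:
R2 <- R2 - (-1)*R1:  [ 0  3  5 ]
R3 <- R3 - (1)*R1:  [  0   6  10 ]
R3 <- R3 - (2)*R2:  [ 0  0  0 ]
Matrix at this point:
[ 2  -3  -5 ]
[ 0   3   5 ]
[ 0   0   0 ]
Pivot entry (3,3) in the last row is zero and there are no rows below to swap with -> zero pivot in column 3 (A is singular).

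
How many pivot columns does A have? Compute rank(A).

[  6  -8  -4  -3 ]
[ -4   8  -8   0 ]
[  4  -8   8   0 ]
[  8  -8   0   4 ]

Row reduction:
R2 <- R2 - (-2/3)*R1:  [     0    8/3  -32/3     -2 ]
R3 <- R3 - (2/3)*R1:  [    0  -8/3  32/3     2 ]
R4 <- R4 - (4/3)*R1:  [    0   8/3  16/3     8 ]
R3 <- R3 - (-1)*R2:  [ 0  0  0  0 ]
R4 <- R4 - (1)*R2:  [  0   0  16  10 ]
R3 <-> R4   (pivot in column 3 was zero)
[ 6   -8     -4  -3 ]
[ 0  8/3  -32/3  -2 ]
[ 0    0     16  10 ]
[ 0    0      0   0 ]
Row echelon form:
[ 6   -8     -4  -3 ]
[ 0  8/3  -32/3  -2 ]
[ 0    0     16  10 ]
[ 0    0      0   0 ]
Nonzero rows / pivot columns: 3

rank(A) = 3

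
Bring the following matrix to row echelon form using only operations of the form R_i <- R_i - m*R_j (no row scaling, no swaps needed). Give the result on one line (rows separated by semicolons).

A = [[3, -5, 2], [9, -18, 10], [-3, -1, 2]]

REF = [3 -5 2; 0 -3 4; 0 0 -4]

Forward elimination:
R2 <- R2 - (3)*R1:  [  0  -3   4 ]
R3 <- R3 - (-1)*R1:  [  0  -6   4 ]
R3 <- R3 - (2)*R2:  [  0   0  -4 ]
Row echelon form:
[ 3  -5   2 ]
[ 0  -3   4 ]
[ 0   0  -4 ]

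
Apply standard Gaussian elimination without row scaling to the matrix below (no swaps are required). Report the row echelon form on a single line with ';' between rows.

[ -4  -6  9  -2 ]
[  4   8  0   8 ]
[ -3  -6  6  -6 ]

Forward elimination:
R2 <- R2 - (-1)*R1:  [ 0  2  9  6 ]
R3 <- R3 - (3/4)*R1:  [    0  -3/2  -3/4  -9/2 ]
R3 <- R3 - (-3/4)*R2:  [ 0  0  6  0 ]
Row echelon form:
[ -4  -6  9  -2 ]
[  0   2  9   6 ]
[  0   0  6   0 ]

REF = [-4 -6 9 -2; 0 2 9 6; 0 0 6 0]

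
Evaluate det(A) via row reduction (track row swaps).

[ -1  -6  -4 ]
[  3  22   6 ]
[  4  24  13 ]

det(A) = 12

Forward elimination:
R2 <- R2 - (-3)*R1:  [  0   4  -6 ]
R3 <- R3 - (-4)*R1:  [  0   0  -3 ]
Upper-triangular form:
[ -1  -6  -4 ]
[  0   4  -6 ]
[  0   0  -3 ]
det(A) = (-1)^0 * (-1) * (4) * (-3) = 12  (0 row swaps -> sign +1)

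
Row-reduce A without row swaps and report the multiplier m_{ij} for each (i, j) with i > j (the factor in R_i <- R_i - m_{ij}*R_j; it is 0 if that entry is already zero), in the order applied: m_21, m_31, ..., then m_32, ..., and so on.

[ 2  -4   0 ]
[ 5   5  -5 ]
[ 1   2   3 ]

Forward elimination:
R2 <- R2 - (5/2)*R1:  [  0  15  -5 ]
R3 <- R3 - (1/2)*R1:  [ 0  4  3 ]
R3 <- R3 - (4/15)*R2:  [    0     0  13/3 ]
Multipliers (in order of application): m_{21} = 5/2, m_{31} = 1/2, m_{32} = 4/15

multipliers: 5/2, 1/2, 4/15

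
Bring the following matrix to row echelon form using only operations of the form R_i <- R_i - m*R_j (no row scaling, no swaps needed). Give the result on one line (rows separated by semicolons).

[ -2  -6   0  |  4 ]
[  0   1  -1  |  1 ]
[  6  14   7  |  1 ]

REF = [-2 -6 0 4; 0 1 -1 1; 0 0 3 17]

Forward elimination:
R3 <- R3 - (-3)*R1:  [  0  -4   7  13 ]
R3 <- R3 - (-4)*R2:  [  0   0   3  17 ]
Row echelon form:
[ -2  -6   0  |   4 ]
[  0   1  -1  |   1 ]
[  0   0   3  |  17 ]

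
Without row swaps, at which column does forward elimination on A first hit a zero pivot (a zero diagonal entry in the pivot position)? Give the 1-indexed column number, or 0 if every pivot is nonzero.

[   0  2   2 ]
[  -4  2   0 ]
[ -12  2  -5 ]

Naive forward elimination:
Pivot entry (1,1) is zero but row 2 has -4 in column 1 -> naive elimination stops; a row interchange (e.g. R1 <-> R2) would be required here.

first zero-pivot column = 1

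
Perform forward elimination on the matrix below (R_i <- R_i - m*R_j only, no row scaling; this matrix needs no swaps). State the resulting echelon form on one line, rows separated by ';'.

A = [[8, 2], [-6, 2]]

REF = [8 2; 0 7/2]

Forward elimination:
R2 <- R2 - (-3/4)*R1:  [   0  7/2 ]
Row echelon form:
[ 8    2 ]
[ 0  7/2 ]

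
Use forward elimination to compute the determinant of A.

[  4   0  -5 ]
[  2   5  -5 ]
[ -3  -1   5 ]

Forward elimination:
R2 <- R2 - (1/2)*R1:  [    0     5  -5/2 ]
R3 <- R3 - (-3/4)*R1:  [   0   -1  5/4 ]
R3 <- R3 - (-1/5)*R2:  [   0    0  3/4 ]
Upper-triangular form:
[ 4  0    -5 ]
[ 0  5  -5/2 ]
[ 0  0   3/4 ]
det(A) = (-1)^0 * (4) * (5) * (3/4) = 15  (0 row swaps -> sign +1)

det(A) = 15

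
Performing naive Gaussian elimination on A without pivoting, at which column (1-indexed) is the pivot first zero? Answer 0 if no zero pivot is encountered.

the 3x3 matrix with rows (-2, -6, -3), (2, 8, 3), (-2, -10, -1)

first zero-pivot column = 0

Naive forward elimination:
R2 <- R2 - (-1)*R1:  [ 0  2  0 ]
R3 <- R3 - (1)*R1:  [  0  -4   2 ]
R3 <- R3 - (-2)*R2:  [ 0  0  2 ]
All pivots nonzero; naive elimination completes without hitting a zero pivot.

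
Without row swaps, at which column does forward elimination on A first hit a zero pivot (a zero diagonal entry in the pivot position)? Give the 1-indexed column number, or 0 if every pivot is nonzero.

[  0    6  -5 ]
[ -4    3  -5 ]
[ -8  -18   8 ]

first zero-pivot column = 1

Naive forward elimination:
Pivot entry (1,1) is zero but row 2 has -4 in column 1 -> naive elimination stops; a row interchange (e.g. R1 <-> R2) would be required here.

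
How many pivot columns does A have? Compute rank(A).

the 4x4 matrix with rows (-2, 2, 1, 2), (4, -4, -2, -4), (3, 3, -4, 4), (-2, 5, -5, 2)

Row reduction:
R2 <- R2 - (-2)*R1:  [ 0  0  0  0 ]
R3 <- R3 - (-3/2)*R1:  [    0     6  -5/2     7 ]
R4 <- R4 - (1)*R1:  [  0   3  -6   0 ]
R2 <-> R3   (pivot in column 2 was zero)
[ -2  2     1  2 ]
[  0  6  -5/2  7 ]
[  0  0     0  0 ]
[  0  3    -6  0 ]
R4 <- R4 - (1/2)*R2:  [     0      0  -19/4   -7/2 ]
R3 <-> R4   (pivot in column 3 was zero)
[ -2  2      1     2 ]
[  0  6   -5/2     7 ]
[  0  0  -19/4  -7/2 ]
[  0  0      0     0 ]
Row echelon form:
[ -2  2      1     2 ]
[  0  6   -5/2     7 ]
[  0  0  -19/4  -7/2 ]
[  0  0      0     0 ]
Nonzero rows / pivot columns: 3

rank(A) = 3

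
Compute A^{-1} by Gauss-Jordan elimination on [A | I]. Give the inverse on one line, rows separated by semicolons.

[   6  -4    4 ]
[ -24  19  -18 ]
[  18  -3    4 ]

Gauss-Jordan on [A | I]:
R1 <- (1/6)*R1:  [    1  -2/3   2/3  |   1/6     0     0 ]
R2 <- R2 - (-24)*R1:  [  0   3  -2  |   4   1   0 ]
R3 <- R3 - (18)*R1:  [  0   9  -8  |  -3   0   1 ]
R2 <- (1/3)*R2:  [    0     1  -2/3  |   4/3   1/3     0 ]
R1 <- R1 - (-2/3)*R2:  [     1      0    2/9  |  19/18    2/9      0 ]
R3 <- R3 - (9)*R2:  [   0    0   -2  |  -15   -3    1 ]
R3 <- (1/-2)*R3:  [    0     0     1  |  15/2   3/2  -1/2 ]
R1 <- R1 - (2/9)*R3:  [      1       0       0  |  -11/18    -1/9     1/9 ]
R2 <- R2 - (-2/3)*R3:  [    0     1     0  |  19/3   4/3  -1/3 ]
Right block of [I | A^{-1}] is the inverse:
[ -11/18  -1/9   1/9 ]
[   19/3   4/3  -1/3 ]
[   15/2   3/2  -1/2 ]

inverse = [-11/18 -1/9 1/9; 19/3 4/3 -1/3; 15/2 3/2 -1/2]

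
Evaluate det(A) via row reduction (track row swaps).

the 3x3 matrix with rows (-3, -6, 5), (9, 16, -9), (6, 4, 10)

Forward elimination:
R2 <- R2 - (-3)*R1:  [  0  -2   6 ]
R3 <- R3 - (-2)*R1:  [  0  -8  20 ]
R3 <- R3 - (4)*R2:  [  0   0  -4 ]
Upper-triangular form:
[ -3  -6   5 ]
[  0  -2   6 ]
[  0   0  -4 ]
det(A) = (-1)^0 * (-3) * (-2) * (-4) = -24  (0 row swaps -> sign +1)

det(A) = -24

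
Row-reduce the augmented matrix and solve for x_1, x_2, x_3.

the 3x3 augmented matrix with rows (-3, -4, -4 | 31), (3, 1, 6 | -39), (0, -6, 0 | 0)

(-5, 0, -4)

Forward elimination on [A|b]:
R2 <- R2 - (-1)*R1:  [  0  -3   2  -8 ]
R3 <- R3 - (2)*R2:  [  0   0  -4  16 ]
Row echelon form:
[ -3  -4  -4  |  31 ]
[  0  -3   2  |  -8 ]
[  0   0  -4  |  16 ]
Back-substitution:
x_3 = (16) / -4 = -4
x_2 = (-8 - (2)*(-4)) / -3 = 0
x_1 = (31 - (-4)*(0) - (-4)*(-4)) / -3 = -5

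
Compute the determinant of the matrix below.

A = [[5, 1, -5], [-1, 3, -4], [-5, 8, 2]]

Forward elimination:
R2 <- R2 - (-1/5)*R1:  [    0  16/5    -5 ]
R3 <- R3 - (-1)*R1:  [  0   9  -3 ]
R3 <- R3 - (45/16)*R2:  [      0       0  177/16 ]
Upper-triangular form:
[ 5     1      -5 ]
[ 0  16/5      -5 ]
[ 0     0  177/16 ]
det(A) = (-1)^0 * (5) * (16/5) * (177/16) = 177  (0 row swaps -> sign +1)

det(A) = 177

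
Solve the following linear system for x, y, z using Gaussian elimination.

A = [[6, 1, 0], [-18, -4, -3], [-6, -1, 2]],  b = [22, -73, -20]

Forward elimination on [A|b]:
R2 <- R2 - (-3)*R1:  [  0  -1  -3  -7 ]
R3 <- R3 - (-1)*R1:  [ 0  0  2  2 ]
Row echelon form:
[ 6   1   0  |  22 ]
[ 0  -1  -3  |  -7 ]
[ 0   0   2  |   2 ]
Back-substitution:
z = (2) / 2 = 1
y = (-7 - (-3)*(1)) / -1 = 4
x = (22 - (1)*(4)) / 6 = 3

(3, 4, 1)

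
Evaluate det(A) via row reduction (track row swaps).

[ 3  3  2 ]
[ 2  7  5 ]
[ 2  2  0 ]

det(A) = -20

Forward elimination:
R2 <- R2 - (2/3)*R1:  [    0     5  11/3 ]
R3 <- R3 - (2/3)*R1:  [    0     0  -4/3 ]
Upper-triangular form:
[ 3  3     2 ]
[ 0  5  11/3 ]
[ 0  0  -4/3 ]
det(A) = (-1)^0 * (3) * (5) * (-4/3) = -20  (0 row swaps -> sign +1)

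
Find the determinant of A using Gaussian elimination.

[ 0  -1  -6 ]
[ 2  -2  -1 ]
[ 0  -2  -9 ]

det(A) = 6

Forward elimination:
R1 <-> R2   (pivot in column 1 was zero)
[ 2  -2  -1 ]
[ 0  -1  -6 ]
[ 0  -2  -9 ]
R3 <- R3 - (2)*R2:  [ 0  0  3 ]
Upper-triangular form:
[ 2  -2  -1 ]
[ 0  -1  -6 ]
[ 0   0   3 ]
det(A) = (-1)^1 * (2) * (-1) * (3) = 6  (1 row swap -> sign -1)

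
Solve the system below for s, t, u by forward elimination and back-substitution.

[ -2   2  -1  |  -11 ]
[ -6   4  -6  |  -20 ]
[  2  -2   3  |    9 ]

Forward elimination on [A|b]:
R2 <- R2 - (3)*R1:  [  0  -2  -3  13 ]
R3 <- R3 - (-1)*R1:  [  0   0   2  -2 ]
Row echelon form:
[ -2   2  -1  |  -11 ]
[  0  -2  -3  |   13 ]
[  0   0   2  |   -2 ]
Back-substitution:
u = (-2) / 2 = -1
t = (13 - (-3)*(-1)) / -2 = -5
s = (-11 - (2)*(-5) - (-1)*(-1)) / -2 = 1

(1, -5, -1)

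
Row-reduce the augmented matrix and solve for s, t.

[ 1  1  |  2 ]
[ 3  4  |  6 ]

Forward elimination on [A|b]:
R2 <- R2 - (3)*R1:  [ 0  1  0 ]
Row echelon form:
[ 1  1  |  2 ]
[ 0  1  |  0 ]
Back-substitution:
t = (0) / 1 = 0
s = (2 - (1)*(0)) / 1 = 2

(2, 0)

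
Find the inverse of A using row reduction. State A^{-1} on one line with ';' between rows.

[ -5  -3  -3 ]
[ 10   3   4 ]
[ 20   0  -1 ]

inverse = [1/25 1/25 1/25; -6/5 -13/15 2/15; 4/5 4/5 -1/5]

Gauss-Jordan on [A | I]:
R1 <- (1/-5)*R1:  [    1   3/5   3/5  |  -1/5     0     0 ]
R2 <- R2 - (10)*R1:  [  0  -3  -2  |   2   1   0 ]
R3 <- R3 - (20)*R1:  [   0  -12  -13  |    4    0    1 ]
R2 <- (1/-3)*R2:  [    0     1   2/3  |  -2/3  -1/3     0 ]
R1 <- R1 - (3/5)*R2:  [   1    0  1/5  |  1/5  1/5    0 ]
R3 <- R3 - (-12)*R2:  [  0   0  -5  |  -4  -4   1 ]
R3 <- (1/-5)*R3:  [    0     0     1  |   4/5   4/5  -1/5 ]
R1 <- R1 - (1/5)*R3:  [    1     0     0  |  1/25  1/25  1/25 ]
R2 <- R2 - (2/3)*R3:  [      0       1       0  |    -6/5  -13/15    2/15 ]
Right block of [I | A^{-1}] is the inverse:
[ 1/25    1/25  1/25 ]
[ -6/5  -13/15  2/15 ]
[  4/5     4/5  -1/5 ]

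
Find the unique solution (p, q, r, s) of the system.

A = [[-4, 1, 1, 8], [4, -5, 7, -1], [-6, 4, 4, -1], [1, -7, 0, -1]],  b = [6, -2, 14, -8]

(-1, 1, 1, 0)

Forward elimination on [A|b]:
R2 <- R2 - (-1)*R1:  [  0  -4   8   7   4 ]
R3 <- R3 - (3/2)*R1:  [   0  5/2  5/2  -13    5 ]
R4 <- R4 - (-1/4)*R1:  [     0  -27/4    1/4      1  -13/2 ]
R3 <- R3 - (-5/8)*R2:  [     0      0   15/2  -69/8   15/2 ]
R4 <- R4 - (27/16)*R2:  [       0        0    -53/4  -173/16    -53/4 ]
R4 <- R4 - (-53/30)*R3:  [       0        0        0  -521/20        0 ]
Row echelon form:
[ -4   1     1        8  |     6 ]
[  0  -4     8        7  |     4 ]
[  0   0  15/2    -69/8  |  15/2 ]
[  0   0     0  -521/20  |     0 ]
Back-substitution:
s = (0) / (-521/20) = 0
r = (15/2 - (-69/8)*(0)) / (15/2) = 1
q = (4 - (8)*(1) - (7)*(0)) / -4 = 1
p = (6 - (1)*(1) - (1)*(1) - (8)*(0)) / -4 = -1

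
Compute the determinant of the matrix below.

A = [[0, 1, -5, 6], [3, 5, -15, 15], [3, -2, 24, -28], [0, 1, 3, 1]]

det(A) = 36

Forward elimination:
R1 <-> R2   (pivot in column 1 was zero)
[ 3   5  -15   15 ]
[ 0   1   -5    6 ]
[ 3  -2   24  -28 ]
[ 0   1    3    1 ]
R3 <- R3 - (1)*R1:  [   0   -7   39  -43 ]
R3 <- R3 - (-7)*R2:  [  0   0   4  -1 ]
R4 <- R4 - (1)*R2:  [  0   0   8  -5 ]
R4 <- R4 - (2)*R3:  [  0   0   0  -3 ]
Upper-triangular form:
[ 3  5  -15  15 ]
[ 0  1   -5   6 ]
[ 0  0    4  -1 ]
[ 0  0    0  -3 ]
det(A) = (-1)^1 * (3) * (1) * (4) * (-3) = 36  (1 row swap -> sign -1)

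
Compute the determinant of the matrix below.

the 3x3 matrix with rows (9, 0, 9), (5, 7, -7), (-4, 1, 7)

Forward elimination:
R2 <- R2 - (5/9)*R1:  [   0    7  -12 ]
R3 <- R3 - (-4/9)*R1:  [  0   1  11 ]
R3 <- R3 - (1/7)*R2:  [    0     0  89/7 ]
Upper-triangular form:
[ 9  0     9 ]
[ 0  7   -12 ]
[ 0  0  89/7 ]
det(A) = (-1)^0 * (9) * (7) * (89/7) = 801  (0 row swaps -> sign +1)

det(A) = 801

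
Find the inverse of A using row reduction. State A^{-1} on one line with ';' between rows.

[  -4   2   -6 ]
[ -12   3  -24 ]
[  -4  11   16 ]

inverse = [13/2 -49/24 -5/8; 6 -11/6 -1/2; -5/2 3/4 1/4]

Gauss-Jordan on [A | I]:
R1 <- (1/-4)*R1:  [    1  -1/2   3/2  |  -1/4     0     0 ]
R2 <- R2 - (-12)*R1:  [  0  -3  -6  |  -3   1   0 ]
R3 <- R3 - (-4)*R1:  [  0   9  22  |  -1   0   1 ]
R2 <- (1/-3)*R2:  [    0     1     2  |     1  -1/3     0 ]
R1 <- R1 - (-1/2)*R2:  [    1     0   5/2  |   1/4  -1/6     0 ]
R3 <- R3 - (9)*R2:  [   0    0    4  |  -10    3    1 ]
R3 <- (1/4)*R3:  [    0     0     1  |  -5/2   3/4   1/4 ]
R1 <- R1 - (5/2)*R3:  [      1       0       0  |    13/2  -49/24    -5/8 ]
R2 <- R2 - (2)*R3:  [     0      1      0  |      6  -11/6   -1/2 ]
Right block of [I | A^{-1}] is the inverse:
[ 13/2  -49/24  -5/8 ]
[    6   -11/6  -1/2 ]
[ -5/2     3/4   1/4 ]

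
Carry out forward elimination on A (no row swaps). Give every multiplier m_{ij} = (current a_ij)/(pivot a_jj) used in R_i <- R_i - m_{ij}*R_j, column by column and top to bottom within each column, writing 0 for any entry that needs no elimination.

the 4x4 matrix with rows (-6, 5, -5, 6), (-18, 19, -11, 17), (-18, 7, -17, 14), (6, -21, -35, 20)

Forward elimination:
R2 <- R2 - (3)*R1:  [  0   4   4  -1 ]
R3 <- R3 - (3)*R1:  [  0  -8  -2  -4 ]
R4 <- R4 - (-1)*R1:  [   0  -16  -40   26 ]
R3 <- R3 - (-2)*R2:  [  0   0   6  -6 ]
R4 <- R4 - (-4)*R2:  [   0    0  -24   22 ]
R4 <- R4 - (-4)*R3:  [  0   0   0  -2 ]
Multipliers (in order of application): m_{21} = 3, m_{31} = 3, m_{41} = -1, m_{32} = -2, m_{42} = -4, m_{43} = -4

multipliers: 3, 3, -1, -2, -4, -4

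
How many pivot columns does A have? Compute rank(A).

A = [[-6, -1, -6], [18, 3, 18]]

Row reduction:
R2 <- R2 - (-3)*R1:  [ 0  0  0 ]
Row echelon form:
[ -6  -1  -6 ]
[  0   0   0 ]
Nonzero rows / pivot columns: 1

rank(A) = 1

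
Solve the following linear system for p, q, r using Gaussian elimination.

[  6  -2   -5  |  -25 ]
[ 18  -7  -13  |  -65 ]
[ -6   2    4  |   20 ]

(0, 0, 5)

Forward elimination on [A|b]:
R2 <- R2 - (3)*R1:  [  0  -1   2  10 ]
R3 <- R3 - (-1)*R1:  [  0   0  -1  -5 ]
Row echelon form:
[ 6  -2  -5  |  -25 ]
[ 0  -1   2  |   10 ]
[ 0   0  -1  |   -5 ]
Back-substitution:
r = (-5) / -1 = 5
q = (10 - (2)*(5)) / -1 = 0
p = (-25 - (-2)*(0) - (-5)*(5)) / 6 = 0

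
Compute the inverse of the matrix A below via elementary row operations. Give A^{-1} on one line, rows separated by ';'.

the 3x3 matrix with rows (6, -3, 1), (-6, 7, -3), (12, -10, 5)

inverse = [5/24 5/24 1/12; -1/4 3/4 1/2; -1 1 1]

Gauss-Jordan on [A | I]:
R1 <- (1/6)*R1:  [    1  -1/2   1/6  |   1/6     0     0 ]
R2 <- R2 - (-6)*R1:  [  0   4  -2  |   1   1   0 ]
R3 <- R3 - (12)*R1:  [  0  -4   3  |  -2   0   1 ]
R2 <- (1/4)*R2:  [    0     1  -1/2  |   1/4   1/4     0 ]
R1 <- R1 - (-1/2)*R2:  [     1      0  -1/12  |   7/24    1/8      0 ]
R3 <- R3 - (-4)*R2:  [  0   0   1  |  -1   1   1 ]
R1 <- R1 - (-1/12)*R3:  [    1     0     0  |  5/24  5/24  1/12 ]
R2 <- R2 - (-1/2)*R3:  [    0     1     0  |  -1/4   3/4   1/2 ]
Right block of [I | A^{-1}] is the inverse:
[ 5/24  5/24  1/12 ]
[ -1/4   3/4   1/2 ]
[   -1     1     1 ]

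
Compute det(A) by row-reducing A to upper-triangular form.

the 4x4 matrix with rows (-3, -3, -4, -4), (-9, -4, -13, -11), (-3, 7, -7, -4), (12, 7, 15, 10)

Forward elimination:
R2 <- R2 - (3)*R1:  [  0   5  -1   1 ]
R3 <- R3 - (1)*R1:  [  0  10  -3   0 ]
R4 <- R4 - (-4)*R1:  [  0  -5  -1  -6 ]
R3 <- R3 - (2)*R2:  [  0   0  -1  -2 ]
R4 <- R4 - (-1)*R2:  [  0   0  -2  -5 ]
R4 <- R4 - (2)*R3:  [  0   0   0  -1 ]
Upper-triangular form:
[ -3  -3  -4  -4 ]
[  0   5  -1   1 ]
[  0   0  -1  -2 ]
[  0   0   0  -1 ]
det(A) = (-1)^0 * (-3) * (5) * (-1) * (-1) = -15  (0 row swaps -> sign +1)

det(A) = -15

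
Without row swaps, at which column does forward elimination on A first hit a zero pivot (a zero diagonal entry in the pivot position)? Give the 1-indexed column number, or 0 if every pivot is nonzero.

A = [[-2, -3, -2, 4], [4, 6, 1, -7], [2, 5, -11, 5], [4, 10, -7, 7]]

Naive forward elimination:
R2 <- R2 - (-2)*R1:  [  0   0  -3   1 ]
R3 <- R3 - (-1)*R1:  [   0    2  -13    9 ]
R4 <- R4 - (-2)*R1:  [   0    4  -11   15 ]
Matrix at this point:
[ -2  -3   -2   4 ]
[  0   0   -3   1 ]
[  0   2  -13   9 ]
[  0   4  -11  15 ]
Pivot entry (2,2) is zero but row 3 has 2 in column 2 -> naive elimination stops; a row interchange (e.g. R2 <-> R3) would be required here.

first zero-pivot column = 2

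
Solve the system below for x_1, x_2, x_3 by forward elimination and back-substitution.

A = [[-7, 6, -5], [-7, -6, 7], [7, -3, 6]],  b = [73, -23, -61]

Forward elimination on [A|b]:
R2 <- R2 - (1)*R1:  [   0  -12   12  -96 ]
R3 <- R3 - (-1)*R1:  [  0   3   1  12 ]
R3 <- R3 - (-1/4)*R2:  [   0    0    4  -12 ]
Row echelon form:
[ -7    6  -5  |   73 ]
[  0  -12  12  |  -96 ]
[  0    0   4  |  -12 ]
Back-substitution:
x_3 = (-12) / 4 = -3
x_2 = (-96 - (12)*(-3)) / -12 = 5
x_1 = (73 - (6)*(5) - (-5)*(-3)) / -7 = -4

(-4, 5, -3)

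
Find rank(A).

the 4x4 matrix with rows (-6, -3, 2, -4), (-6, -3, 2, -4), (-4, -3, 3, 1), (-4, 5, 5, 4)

Row reduction:
R2 <- R2 - (1)*R1:  [ 0  0  0  0 ]
R3 <- R3 - (2/3)*R1:  [    0    -1   5/3  11/3 ]
R4 <- R4 - (2/3)*R1:  [    0     7  11/3  20/3 ]
R2 <-> R3   (pivot in column 2 was zero)
[ -6  -3     2    -4 ]
[  0  -1   5/3  11/3 ]
[  0   0     0     0 ]
[  0   7  11/3  20/3 ]
R4 <- R4 - (-7)*R2:  [    0     0  46/3  97/3 ]
R3 <-> R4   (pivot in column 3 was zero)
[ -6  -3     2    -4 ]
[  0  -1   5/3  11/3 ]
[  0   0  46/3  97/3 ]
[  0   0     0     0 ]
Row echelon form:
[ -6  -3     2    -4 ]
[  0  -1   5/3  11/3 ]
[  0   0  46/3  97/3 ]
[  0   0     0     0 ]
Nonzero rows / pivot columns: 3

rank(A) = 3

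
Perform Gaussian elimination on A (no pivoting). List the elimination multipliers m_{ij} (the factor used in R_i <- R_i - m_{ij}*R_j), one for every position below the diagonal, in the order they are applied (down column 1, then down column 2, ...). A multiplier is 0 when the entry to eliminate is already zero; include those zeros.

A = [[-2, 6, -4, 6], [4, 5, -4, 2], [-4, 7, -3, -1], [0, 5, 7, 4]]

Forward elimination:
R2 <- R2 - (-2)*R1:  [   0   17  -12   14 ]
R3 <- R3 - (2)*R1:  [   0   -5    5  -13 ]
R4: entry in column 1 is already 0 -> m_{41} = 0 (no row operation needed)
R3 <- R3 - (-5/17)*R2:  [       0        0    25/17  -151/17 ]
R4 <- R4 - (5/17)*R2:  [      0       0  179/17   -2/17 ]
R4 <- R4 - (179/25)*R3:  [       0        0        0  1587/25 ]
Multipliers (in order of application): m_{21} = -2, m_{31} = 2, m_{41} = 0, m_{32} = -5/17, m_{42} = 5/17, m_{43} = 179/25

multipliers: -2, 2, 0, -5/17, 5/17, 179/25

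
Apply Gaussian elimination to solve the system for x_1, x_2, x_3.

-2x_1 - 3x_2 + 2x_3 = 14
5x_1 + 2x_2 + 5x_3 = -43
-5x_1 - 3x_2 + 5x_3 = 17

Forward elimination on [A|b]:
R2 <- R2 - (-5/2)*R1:  [     0  -11/2     10     -8 ]
R3 <- R3 - (5/2)*R1:  [   0  9/2    0  -18 ]
R3 <- R3 - (-9/11)*R2:  [       0        0    90/11  -270/11 ]
Row echelon form:
[ -2     -3      2  |       14 ]
[  0  -11/2     10  |       -8 ]
[  0      0  90/11  |  -270/11 ]
Back-substitution:
x_3 = (-270/11) / (90/11) = -3
x_2 = (-8 - (10)*(-3)) / (-11/2) = -4
x_1 = (14 - (-3)*(-4) - (2)*(-3)) / -2 = -4

(-4, -4, -3)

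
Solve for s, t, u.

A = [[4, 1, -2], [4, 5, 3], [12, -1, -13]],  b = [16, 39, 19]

(5, 2, 3)

Forward elimination on [A|b]:
R2 <- R2 - (1)*R1:  [  0   4   5  23 ]
R3 <- R3 - (3)*R1:  [   0   -4   -7  -29 ]
R3 <- R3 - (-1)*R2:  [  0   0  -2  -6 ]
Row echelon form:
[ 4  1  -2  |  16 ]
[ 0  4   5  |  23 ]
[ 0  0  -2  |  -6 ]
Back-substitution:
u = (-6) / -2 = 3
t = (23 - (5)*(3)) / 4 = 2
s = (16 - (1)*(2) - (-2)*(3)) / 4 = 5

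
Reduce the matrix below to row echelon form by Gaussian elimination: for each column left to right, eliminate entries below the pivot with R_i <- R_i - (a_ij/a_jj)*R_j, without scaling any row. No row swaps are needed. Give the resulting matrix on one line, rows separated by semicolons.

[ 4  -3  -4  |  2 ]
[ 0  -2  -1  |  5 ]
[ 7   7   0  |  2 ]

Forward elimination:
R3 <- R3 - (7/4)*R1:  [    0  49/4     7  -3/2 ]
R3 <- R3 - (-49/8)*R2:  [     0      0    7/8  233/8 ]
Row echelon form:
[ 4  -3   -4  |      2 ]
[ 0  -2   -1  |      5 ]
[ 0   0  7/8  |  233/8 ]

REF = [4 -3 -4 2; 0 -2 -1 5; 0 0 7/8 233/8]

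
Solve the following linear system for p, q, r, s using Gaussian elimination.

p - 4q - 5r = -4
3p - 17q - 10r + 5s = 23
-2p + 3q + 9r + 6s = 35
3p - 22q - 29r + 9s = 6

(2, -1, 2, 4)

Forward elimination on [A|b]:
R2 <- R2 - (3)*R1:  [  0  -5   5   5  35 ]
R3 <- R3 - (-2)*R1:  [  0  -5  -1   6  27 ]
R4 <- R4 - (3)*R1:  [   0  -10  -14    9   18 ]
R3 <- R3 - (1)*R2:  [  0   0  -6   1  -8 ]
R4 <- R4 - (2)*R2:  [   0    0  -24   -1  -52 ]
R4 <- R4 - (4)*R3:  [   0    0    0   -5  -20 ]
Row echelon form:
[ 1  -4  -5   0  |   -4 ]
[ 0  -5   5   5  |   35 ]
[ 0   0  -6   1  |   -8 ]
[ 0   0   0  -5  |  -20 ]
Back-substitution:
s = (-20) / -5 = 4
r = (-8 - (1)*(4)) / -6 = 2
q = (35 - (5)*(2) - (5)*(4)) / -5 = -1
p = (-4 - (-4)*(-1) - (-5)*(2)) / 1 = 2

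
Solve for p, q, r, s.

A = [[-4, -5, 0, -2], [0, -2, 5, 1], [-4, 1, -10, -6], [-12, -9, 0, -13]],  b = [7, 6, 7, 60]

(-4, 3, 3, -3)

Forward elimination on [A|b]:
R3 <- R3 - (1)*R1:  [   0    6  -10   -4    0 ]
R4 <- R4 - (3)*R1:  [  0   6   0  -7  39 ]
R3 <- R3 - (-3)*R2:  [  0   0   5  -1  18 ]
R4 <- R4 - (-3)*R2:  [  0   0  15  -4  57 ]
R4 <- R4 - (3)*R3:  [  0   0   0  -1   3 ]
Row echelon form:
[ -4  -5  0  -2  |   7 ]
[  0  -2  5   1  |   6 ]
[  0   0  5  -1  |  18 ]
[  0   0  0  -1  |   3 ]
Back-substitution:
s = (3) / -1 = -3
r = (18 - (-1)*(-3)) / 5 = 3
q = (6 - (5)*(3) - (1)*(-3)) / -2 = 3
p = (7 - (-5)*(3) - (-2)*(-3)) / -4 = -4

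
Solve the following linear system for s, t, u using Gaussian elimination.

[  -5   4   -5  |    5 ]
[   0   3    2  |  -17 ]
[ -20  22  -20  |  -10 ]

Forward elimination on [A|b]:
R3 <- R3 - (4)*R1:  [   0    6    0  -30 ]
R3 <- R3 - (2)*R2:  [  0   0  -4   4 ]
Row echelon form:
[ -5  4  -5  |    5 ]
[  0  3   2  |  -17 ]
[  0  0  -4  |    4 ]
Back-substitution:
u = (4) / -4 = -1
t = (-17 - (2)*(-1)) / 3 = -5
s = (5 - (4)*(-5) - (-5)*(-1)) / -5 = -4

(-4, -5, -1)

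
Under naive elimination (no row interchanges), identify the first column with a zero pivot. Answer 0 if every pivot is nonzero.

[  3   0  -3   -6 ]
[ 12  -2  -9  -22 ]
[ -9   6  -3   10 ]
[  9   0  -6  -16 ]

Naive forward elimination:
R2 <- R2 - (4)*R1:  [  0  -2   3   2 ]
R3 <- R3 - (-3)*R1:  [   0    6  -12   -8 ]
R4 <- R4 - (3)*R1:  [ 0  0  3  2 ]
R3 <- R3 - (-3)*R2:  [  0   0  -3  -2 ]
R4 <- R4 - (-1)*R3:  [ 0  0  0  0 ]
Matrix at this point:
[ 3   0  -3  -6 ]
[ 0  -2   3   2 ]
[ 0   0  -3  -2 ]
[ 0   0   0   0 ]
Pivot entry (4,4) in the last row is zero and there are no rows below to swap with -> zero pivot in column 4 (A is singular).

first zero-pivot column = 4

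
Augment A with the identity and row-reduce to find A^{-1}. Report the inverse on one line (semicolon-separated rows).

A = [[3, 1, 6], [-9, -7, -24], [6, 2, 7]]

Gauss-Jordan on [A | I]:
R1 <- (1/3)*R1:  [   1  1/3    2  |  1/3    0    0 ]
R2 <- R2 - (-9)*R1:  [  0  -4  -6  |   3   1   0 ]
R3 <- R3 - (6)*R1:  [  0   0  -5  |  -2   0   1 ]
R2 <- (1/-4)*R2:  [    0     1   3/2  |  -3/4  -1/4     0 ]
R1 <- R1 - (1/3)*R2:  [    1     0   3/2  |  7/12  1/12     0 ]
R3 <- (1/-5)*R3:  [    0     0     1  |   2/5     0  -1/5 ]
R1 <- R1 - (3/2)*R3:  [     1      0      0  |  -1/60   1/12   3/10 ]
R2 <- R2 - (3/2)*R3:  [      0       1       0  |  -27/20    -1/4    3/10 ]
Right block of [I | A^{-1}] is the inverse:
[  -1/60  1/12  3/10 ]
[ -27/20  -1/4  3/10 ]
[    2/5     0  -1/5 ]

inverse = [-1/60 1/12 3/10; -27/20 -1/4 3/10; 2/5 0 -1/5]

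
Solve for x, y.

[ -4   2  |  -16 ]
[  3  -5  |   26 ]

Forward elimination on [A|b]:
R2 <- R2 - (-3/4)*R1:  [    0  -7/2    14 ]
Row echelon form:
[ -4     2  |  -16 ]
[  0  -7/2  |   14 ]
Back-substitution:
y = (14) / (-7/2) = -4
x = (-16 - (2)*(-4)) / -4 = 2

(2, -4)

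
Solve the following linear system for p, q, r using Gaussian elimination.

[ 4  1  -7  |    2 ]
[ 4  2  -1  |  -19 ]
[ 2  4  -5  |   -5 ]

Forward elimination on [A|b]:
R2 <- R2 - (1)*R1:  [   0    1    6  -21 ]
R3 <- R3 - (1/2)*R1:  [    0   7/2  -3/2    -6 ]
R3 <- R3 - (7/2)*R2:  [     0      0  -45/2  135/2 ]
Row echelon form:
[ 4  1     -7  |      2 ]
[ 0  1      6  |    -21 ]
[ 0  0  -45/2  |  135/2 ]
Back-substitution:
r = (135/2) / (-45/2) = -3
q = (-21 - (6)*(-3)) / 1 = -3
p = (2 - (1)*(-3) - (-7)*(-3)) / 4 = -4

(-4, -3, -3)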